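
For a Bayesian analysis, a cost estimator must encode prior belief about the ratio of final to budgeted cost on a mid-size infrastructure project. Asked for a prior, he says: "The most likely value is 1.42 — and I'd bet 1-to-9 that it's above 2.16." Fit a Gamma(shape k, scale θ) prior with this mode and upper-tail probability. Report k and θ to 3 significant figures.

Gamma(k,θ) with k>1 has mode (k−1)θ, so θ = 1.42/(k−1).
Need P(X < 2.16) = 0.9 with θ tied to k this way. Start at k = 2, θ = 1.42: P(X<2.16) ≈ 0.449.
Too low — raise k to concentrate. Iterating converges to k ≈ 11.6.
Then θ = 1.42/(11.6−1) ≈ 0.134.

k ≈ 11.6, θ ≈ 0.134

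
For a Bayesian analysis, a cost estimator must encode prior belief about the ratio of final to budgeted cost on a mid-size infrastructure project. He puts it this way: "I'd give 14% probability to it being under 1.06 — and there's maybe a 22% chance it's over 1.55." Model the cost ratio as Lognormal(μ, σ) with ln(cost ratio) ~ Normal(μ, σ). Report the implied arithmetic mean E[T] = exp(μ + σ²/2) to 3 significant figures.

If T ~ Lognormal(μ,σ) then ln T ~ Normal(μ,σ), so the p-quantile of ln T is μ + z_p·σ.
ln(1.06) = 0.05827 and ln(1.55) = 0.4383; z_{0.14} = -1.08, z_{0.78} = 0.7722.
σ = (0.4383 − 0.05827)/(0.7722 − (-1.08)) = 0.205.
μ = 0.05827 − (-1.08)·0.205 = 0.280.
E[T] = exp(μ + σ²/2) = exp(0.280 + 0.0210) = 1.35.

E[T] ≈ 1.35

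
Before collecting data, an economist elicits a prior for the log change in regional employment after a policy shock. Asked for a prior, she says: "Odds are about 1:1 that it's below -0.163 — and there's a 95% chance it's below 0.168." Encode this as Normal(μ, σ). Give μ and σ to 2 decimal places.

μ = -0.16, σ = 0.20

The p-quantile of Normal(μ,σ) is μ + z_p·σ, with z_{0.5} = 0 and z_{0.95} = 1.645.
Eliminate σ: μ = (z₂·x₁ − z₁·x₂)/(z₂ − z₁) = (1.645·-0.163 − (0)·0.168)/1.645 = -0.16.
Then σ = (x₂ − x₁)/(z₂ − z₁) = (0.168 − -0.163)/1.645 = 0.20.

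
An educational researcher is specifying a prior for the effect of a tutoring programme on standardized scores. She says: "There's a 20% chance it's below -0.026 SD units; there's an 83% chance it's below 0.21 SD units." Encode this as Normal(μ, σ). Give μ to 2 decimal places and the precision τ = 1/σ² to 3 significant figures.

The p-quantile of Normal(μ,σ) is μ + z_p·σ, with z_{0.2} = -0.8416 and z_{0.83} = 0.9542.
Eliminate σ: μ = (z₂·x₁ − z₁·x₂)/(z₂ − z₁) = (0.9542·-0.026 − (-0.8416)·0.21)/1.796 = 0.08.
Then σ = (x₂ − x₁)/(z₂ − z₁) = (0.21 − -0.026)/1.796 = 0.13.
Precision τ = 1/σ² = 1/0.1314² = 57.9.

μ = 0.08, τ = 57.9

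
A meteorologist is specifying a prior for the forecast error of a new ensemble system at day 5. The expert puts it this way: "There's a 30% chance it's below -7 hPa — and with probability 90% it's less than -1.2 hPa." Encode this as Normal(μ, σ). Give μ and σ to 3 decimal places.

For Normal(μ,σ), the p-quantile is μ + z_p·σ. Here z_{0.3} = -0.5244, z_{0.9} = 1.282.
So -7 = μ − 0.5244σ and -1.2 = μ + 1.282σ.
Subtracting: σ = (-1.2 − -7)/(1.282 − (-0.5244)) = 3.212.
Then μ = -7 − (-0.5244)·3.212 = -5.316.

μ = -5.316, σ = 3.212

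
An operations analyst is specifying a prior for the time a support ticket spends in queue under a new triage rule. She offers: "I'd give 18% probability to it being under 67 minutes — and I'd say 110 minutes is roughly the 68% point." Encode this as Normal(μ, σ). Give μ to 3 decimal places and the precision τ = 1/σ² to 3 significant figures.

μ = 95.459, τ = 0.00103

The p-quantile of Normal(μ,σ) is μ + z_p·σ, with z_{0.18} = -0.9154 and z_{0.68} = 0.4677.
Eliminate σ: μ = (z₂·x₁ − z₁·x₂)/(z₂ − z₁) = (0.4677·67 − (-0.9154)·110)/1.383 = 95.459.
Then σ = (x₂ − x₁)/(z₂ − z₁) = (110 − 67)/1.383 = 31.090.
Precision τ = 1/σ² = 1/31.09² = 0.00103.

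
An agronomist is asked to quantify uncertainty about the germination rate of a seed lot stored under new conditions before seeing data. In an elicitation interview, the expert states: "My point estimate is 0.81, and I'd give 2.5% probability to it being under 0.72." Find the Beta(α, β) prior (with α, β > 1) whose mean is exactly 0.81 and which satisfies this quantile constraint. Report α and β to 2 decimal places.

With mean 0.81 fixed, write α = 0.81s, β = 0.19s where s = α+β.
Need P(θ < 0.72) = 0.025 under Beta(0.81s, 0.19s). Normal approximation: (q−m)/√(m(1−m)/s) ≈ z_{0.025} = -1.96, so s ≈ 0.81·0.19·(-1.96)²/(0.72−0.81)² = 73.0.
At s = 73.0: P(θ<0.72) ≈ 0.033. Adjusting to match 0.025 gives s ≈ 83.92.
So α = 0.81·83.92 ≈ 67.97, β = 0.19·83.92 ≈ 15.94.

α ≈ 67.97, β ≈ 15.94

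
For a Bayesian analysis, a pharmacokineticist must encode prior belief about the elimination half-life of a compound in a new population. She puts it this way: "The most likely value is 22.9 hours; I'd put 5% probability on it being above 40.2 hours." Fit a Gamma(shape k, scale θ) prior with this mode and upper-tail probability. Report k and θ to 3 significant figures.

Gamma(k,θ) with k>1 has mode (k−1)θ, so θ = 22.9/(k−1).
Need P(X < 40.2) = 0.95 with θ tied to k this way. Start at k = 2, θ = 22.9: P(X<40.2) ≈ 0.524.
Too low — raise k to concentrate. Iterating converges to k ≈ 9.81.
Then θ = 22.9/(9.81−1) ≈ 2.6.

k ≈ 9.81, θ ≈ 2.6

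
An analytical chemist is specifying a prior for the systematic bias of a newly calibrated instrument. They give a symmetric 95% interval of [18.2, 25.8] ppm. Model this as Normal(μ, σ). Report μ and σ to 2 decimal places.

μ = 22.00, σ = 1.94

A symmetric 95% interval runs μ ± z·σ with z = 1.96.
Half-width = 3.8, so σ = 3.8/1.96 = 1.94.
μ is the interval midpoint, 22.00.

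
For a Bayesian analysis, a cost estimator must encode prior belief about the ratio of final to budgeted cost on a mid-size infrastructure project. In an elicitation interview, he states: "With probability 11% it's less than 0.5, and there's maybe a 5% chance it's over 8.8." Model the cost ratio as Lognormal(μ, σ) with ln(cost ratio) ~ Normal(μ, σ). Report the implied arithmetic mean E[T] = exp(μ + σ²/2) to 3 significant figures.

If T ~ Lognormal(μ,σ) then ln T ~ Normal(μ,σ), so the p-quantile of ln T is μ + z_p·σ.
ln(0.5) = -0.6931 and ln(8.8) = 2.175; z_{0.11} = -1.227, z_{0.95} = 1.645.
σ = (2.175 − -0.6931)/(1.645 − (-1.227)) = 0.999.
μ = -0.6931 − (-1.227)·0.999 = 0.532.
E[T] = exp(μ + σ²/2) = exp(0.532 + 0.4988) = 2.8.

E[T] ≈ 2.8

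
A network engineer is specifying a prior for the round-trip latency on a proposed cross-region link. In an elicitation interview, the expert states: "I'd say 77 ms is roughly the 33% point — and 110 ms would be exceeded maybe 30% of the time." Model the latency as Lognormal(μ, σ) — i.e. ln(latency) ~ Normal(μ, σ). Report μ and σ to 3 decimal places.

If T ~ Lognormal(μ,σ) then ln T ~ Normal(μ,σ), so the p-quantile of ln T is μ + z_p·σ.
ln(77) = 4.344 and ln(110) = 4.7; z_{0.33} = -0.4399, z_{0.7} = 0.5244.
σ = (4.7 − 4.344)/(0.5244 − (-0.4399)) = 0.370.
μ = 4.344 − (-0.4399)·0.370 = 4.507.

μ ≈ 4.507, σ ≈ 0.370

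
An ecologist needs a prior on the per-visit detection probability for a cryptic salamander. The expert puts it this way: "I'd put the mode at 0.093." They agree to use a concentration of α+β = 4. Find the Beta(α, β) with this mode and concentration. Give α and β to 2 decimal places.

For α,β > 1 the Beta mode is (α−1)/(α+β−2). With α+β = 4, the mode is (α−1)/2.
Set (α−1)/2 = 0.093 → α = 1 + 0.093·2 = 1.19.
β = 4 − α = 2.81.

α = 1.19, β = 2.81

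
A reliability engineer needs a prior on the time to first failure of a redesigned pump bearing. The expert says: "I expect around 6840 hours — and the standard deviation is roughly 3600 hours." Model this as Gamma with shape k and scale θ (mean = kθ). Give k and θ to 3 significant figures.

k ≈ 3.61, θ ≈ 1890

For Gamma(k, scale θ): mean = kθ, variance = kθ², so CV = 1/√k.
CV = SD/mean = 3600/6840 = 0.5263, hence k = 1/CV² = 3.61.
Then θ = mean/k = 6840/3.61 = 1890.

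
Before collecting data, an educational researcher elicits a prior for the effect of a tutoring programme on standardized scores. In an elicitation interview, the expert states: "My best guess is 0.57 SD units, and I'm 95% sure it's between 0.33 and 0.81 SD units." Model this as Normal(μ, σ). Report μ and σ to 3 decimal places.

μ = 0.570, σ = 0.122

A symmetric 95% interval runs μ ± z·σ with z = 1.96.
Half-width = 0.24, so σ = 0.24/1.96 = 0.122.
μ is the stated best guess, 0.570.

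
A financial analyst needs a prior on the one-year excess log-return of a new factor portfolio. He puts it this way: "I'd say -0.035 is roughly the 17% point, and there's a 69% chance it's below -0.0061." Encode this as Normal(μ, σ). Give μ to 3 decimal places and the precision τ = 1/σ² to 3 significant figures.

For Normal(μ,σ), the p-quantile is μ + z_p·σ. Here z_{0.17} = -0.9542, z_{0.69} = 0.4959.
So -0.035 = μ − 0.9542σ and -0.0061 = μ + 0.4959σ.
Subtracting: σ = (-0.0061 − -0.035)/(0.4959 − (-0.9542)) = 0.020.
Then μ = -0.035 − (-0.9542)·0.020 = -0.016.
Precision τ = 1/σ² = 1/0.01993² = 2520.

μ = -0.016, τ = 2520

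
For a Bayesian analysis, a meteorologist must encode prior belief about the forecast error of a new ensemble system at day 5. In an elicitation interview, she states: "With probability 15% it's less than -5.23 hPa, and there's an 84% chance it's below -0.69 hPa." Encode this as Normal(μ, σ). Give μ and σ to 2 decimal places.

The p-quantile of Normal(μ,σ) is μ + z_p·σ, with z_{0.15} = -1.036 and z_{0.84} = 0.9945.
Eliminate σ: μ = (z₂·x₁ − z₁·x₂)/(z₂ − z₁) = (0.9945·-5.23 − (-1.036)·-0.69)/2.031 = -2.91.
Then σ = (x₂ − x₁)/(z₂ − z₁) = (-0.69 − -5.23)/2.031 = 2.24.

μ = -2.91, σ = 2.24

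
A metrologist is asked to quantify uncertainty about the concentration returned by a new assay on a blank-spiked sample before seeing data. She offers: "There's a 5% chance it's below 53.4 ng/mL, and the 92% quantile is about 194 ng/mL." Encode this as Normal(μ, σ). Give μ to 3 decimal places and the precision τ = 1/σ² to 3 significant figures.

μ = 129.227, τ = 0.000471

The p-quantile of Normal(μ,σ) is μ + z_p·σ, with z_{0.05} = -1.645 and z_{0.92} = 1.405.
Eliminate σ: μ = (z₂·x₁ − z₁·x₂)/(z₂ − z₁) = (1.405·53.4 − (-1.645)·194)/3.05 = 129.227.
Then σ = (x₂ − x₁)/(z₂ − z₁) = (194 − 53.4)/3.05 = 46.099.
Precision τ = 1/σ² = 1/46.1² = 0.000471.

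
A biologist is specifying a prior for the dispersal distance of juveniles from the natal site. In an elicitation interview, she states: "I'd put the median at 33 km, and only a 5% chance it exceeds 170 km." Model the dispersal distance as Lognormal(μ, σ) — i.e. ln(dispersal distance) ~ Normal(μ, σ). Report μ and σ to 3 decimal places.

μ ≈ 3.497, σ ≈ 0.997

If T ~ Lognormal(μ,σ) then ln T ~ Normal(μ,σ), so the p-quantile of ln T is μ + z_p·σ.
ln(33) = 3.497 and ln(170) = 5.136; z_{0.5} = 0, z_{0.95} = 1.645.
σ = (5.136 − 3.497)/(1.645 − (0)) = 0.997.
μ = 3.497 − (0)·0.997 = 3.497.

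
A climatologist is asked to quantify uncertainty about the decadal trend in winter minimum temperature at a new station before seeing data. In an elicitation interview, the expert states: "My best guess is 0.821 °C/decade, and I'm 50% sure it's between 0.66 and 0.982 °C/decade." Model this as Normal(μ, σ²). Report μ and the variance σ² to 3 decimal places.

A symmetric 50% interval runs μ ± z·σ with z = 0.6745.
Half-width = 0.161, so σ = 0.161/0.6745 = 0.2387 and σ² = 0.057.
μ is the stated best guess, 0.821.

μ = 0.821, σ² = 0.057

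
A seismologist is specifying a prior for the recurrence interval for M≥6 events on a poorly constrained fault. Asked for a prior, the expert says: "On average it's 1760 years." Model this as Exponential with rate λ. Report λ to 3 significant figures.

λ ≈ 0.000568

Exponential mean = 1/λ, so λ = 1/1760.0 = 0.000568.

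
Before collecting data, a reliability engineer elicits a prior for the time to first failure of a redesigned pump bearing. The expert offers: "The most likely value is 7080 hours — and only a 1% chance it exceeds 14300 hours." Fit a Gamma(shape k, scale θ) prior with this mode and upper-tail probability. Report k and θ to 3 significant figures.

Gamma(k,θ) with k>1 has mode (k−1)θ, so θ = 7080/(k−1).
Need P(X < 14300) = 0.99 with θ tied to k this way. Start at k = 2, θ = 7080: P(X<14300) ≈ 0.599.
Too low — raise k to concentrate. Iterating converges to k ≈ 10.9.
Then θ = 7080/(10.9−1) ≈ 714.

k ≈ 10.9, θ ≈ 714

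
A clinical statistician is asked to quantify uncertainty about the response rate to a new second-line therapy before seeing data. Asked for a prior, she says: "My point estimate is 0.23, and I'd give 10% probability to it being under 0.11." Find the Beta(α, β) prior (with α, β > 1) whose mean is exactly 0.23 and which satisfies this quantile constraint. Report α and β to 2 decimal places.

With mean 0.23 fixed, write α = 0.23s, β = 0.77s where s = α+β.
Need P(θ < 0.11) = 0.1 under Beta(0.23s, 0.77s). Normal approximation: (q−m)/√(m(1−m)/s) ≈ z_{0.1} = -1.28, so s ≈ 0.23·0.77·(-1.28)²/(0.11−0.23)² = 20.2.
At s = 20.2: P(θ<0.11) ≈ 0.078. Adjusting to match 0.1 gives s ≈ 17.07.
So α = 0.23·17.07 ≈ 3.93, β = 0.77·17.07 ≈ 13.15.

α ≈ 3.93, β ≈ 13.15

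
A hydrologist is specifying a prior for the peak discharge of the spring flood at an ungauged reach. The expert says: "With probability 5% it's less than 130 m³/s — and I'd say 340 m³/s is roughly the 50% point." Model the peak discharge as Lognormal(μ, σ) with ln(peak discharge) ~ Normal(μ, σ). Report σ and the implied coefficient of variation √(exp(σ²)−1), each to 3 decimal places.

σ ≈ 0.584, CV ≈ 0.638

If T ~ Lognormal(μ,σ) then ln T ~ Normal(μ,σ), so the p-quantile of ln T is μ + z_p·σ.
ln(130) = 4.868 and ln(340) = 5.829; z_{0.05} = -1.645, z_{0.5} = 0.
σ = (5.829 − 4.868)/(0 − (-1.645)) = 0.584.
μ = 4.868 − (-1.645)·0.584 = 5.829.
CV = √(exp(σ²)−1) = √(exp(0.3416)−1) = 0.638.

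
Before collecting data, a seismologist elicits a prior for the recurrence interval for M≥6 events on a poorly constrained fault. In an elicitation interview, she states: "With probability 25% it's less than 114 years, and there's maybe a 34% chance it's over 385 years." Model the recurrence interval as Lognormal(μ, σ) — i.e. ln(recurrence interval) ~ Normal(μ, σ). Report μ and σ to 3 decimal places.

μ ≈ 5.491, σ ≈ 1.120

If T ~ Lognormal(μ,σ) then ln T ~ Normal(μ,σ), so the p-quantile of ln T is μ + z_p·σ.
ln(114) = 4.736 and ln(385) = 5.953; z_{0.25} = -0.6745, z_{0.66} = 0.4125.
σ = (5.953 − 4.736)/(0.4125 − (-0.6745)) = 1.120.
μ = 4.736 − (-0.6745)·1.120 = 5.491.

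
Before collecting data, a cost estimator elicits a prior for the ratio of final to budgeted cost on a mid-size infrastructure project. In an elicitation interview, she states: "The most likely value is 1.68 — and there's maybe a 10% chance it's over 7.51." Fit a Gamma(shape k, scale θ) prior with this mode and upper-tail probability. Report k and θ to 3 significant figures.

k ≈ 1.8, θ ≈ 2.09

Gamma(k,θ) with k>1 has mode (k−1)θ, so θ = 1.68/(k−1).
Need P(X < 7.51) = 0.9 with θ tied to k this way. Start at k = 2, θ = 1.68: P(X<7.51) ≈ 0.937.
Too high — lower k to spread out. Iterating converges to k ≈ 1.8.
Then θ = 1.68/(1.8−1) ≈ 2.09.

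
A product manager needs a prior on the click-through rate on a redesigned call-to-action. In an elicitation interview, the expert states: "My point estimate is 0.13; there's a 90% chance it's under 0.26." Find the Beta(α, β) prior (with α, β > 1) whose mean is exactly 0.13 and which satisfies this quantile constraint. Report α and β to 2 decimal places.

α ≈ 1.55, β ≈ 10.39

With mean 0.13 fixed, write α = 0.13s, β = 0.87s where s = α+β.
Need P(θ < 0.26) = 0.9 under Beta(0.13s, 0.87s). Normal approximation: (q−m)/√(m(1−m)/s) ≈ z_{0.9} = 1.28, so s ≈ 0.13·0.87·(1.28)²/(0.26−0.13)² = 11.0.
At s = 11.0: P(θ<0.26) ≈ 0.893. Adjusting to match 0.9 gives s ≈ 11.95.
So α = 0.13·11.95 ≈ 1.55, β = 0.87·11.95 ≈ 10.39.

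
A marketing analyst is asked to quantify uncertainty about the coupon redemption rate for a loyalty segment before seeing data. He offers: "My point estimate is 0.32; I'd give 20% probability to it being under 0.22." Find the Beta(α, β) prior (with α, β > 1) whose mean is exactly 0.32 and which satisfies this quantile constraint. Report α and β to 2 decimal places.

With mean 0.32 fixed, write α = 0.32s, β = 0.68s where s = α+β.
Need P(θ < 0.22) = 0.2 under Beta(0.32s, 0.68s). Normal approximation: (q−m)/√(m(1−m)/s) ≈ z_{0.2} = -0.842, so s ≈ 0.32·0.68·(-0.842)²/(0.22−0.32)² = 15.4.
At s = 15.4: P(θ<0.22) ≈ 0.205. Adjusting to match 0.2 gives s ≈ 15.96.
So α = 0.32·15.96 ≈ 5.11, β = 0.68·15.96 ≈ 10.85.

α ≈ 5.11, β ≈ 10.85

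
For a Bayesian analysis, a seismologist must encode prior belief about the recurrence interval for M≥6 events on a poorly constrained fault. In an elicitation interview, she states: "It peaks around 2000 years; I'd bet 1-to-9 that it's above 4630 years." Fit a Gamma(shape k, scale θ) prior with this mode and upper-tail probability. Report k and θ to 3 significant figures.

Gamma(k,θ) with k>1 has mode (k−1)θ, so θ = 2000/(k−1).
Need P(X < 4630) = 0.9 with θ tied to k this way. Start at k = 2, θ = 2000: P(X<4630) ≈ 0.673.
Too low — raise k to concentrate. Iterating converges to k ≈ 3.73.
Then θ = 2000/(3.73−1) ≈ 733.

k ≈ 3.73, θ ≈ 733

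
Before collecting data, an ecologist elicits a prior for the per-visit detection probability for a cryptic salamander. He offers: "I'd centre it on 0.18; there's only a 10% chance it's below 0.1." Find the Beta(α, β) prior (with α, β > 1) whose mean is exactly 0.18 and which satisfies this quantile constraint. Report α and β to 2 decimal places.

α ≈ 5.92, β ≈ 26.97

With mean 0.18 fixed, write α = 0.18s, β = 0.82s where s = α+β.
Need P(θ < 0.1) = 0.1 under Beta(0.18s, 0.82s). Normal approximation: (q−m)/√(m(1−m)/s) ≈ z_{0.1} = -1.28, so s ≈ 0.18·0.82·(-1.28)²/(0.1−0.18)² = 37.9.
At s = 37.9: P(θ<0.1) ≈ 0.082. Adjusting to match 0.1 gives s ≈ 32.89.
So α = 0.18·32.89 ≈ 5.92, β = 0.82·32.89 ≈ 26.97.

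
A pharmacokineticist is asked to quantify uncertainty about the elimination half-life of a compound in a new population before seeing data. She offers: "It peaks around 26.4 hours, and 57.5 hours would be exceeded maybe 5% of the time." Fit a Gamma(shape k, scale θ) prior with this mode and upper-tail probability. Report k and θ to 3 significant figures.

k ≈ 5.54, θ ≈ 5.81

Gamma(k,θ) with k>1 has mode (k−1)θ, so θ = 26.4/(k−1).
Need P(X < 57.5) = 0.95 with θ tied to k this way. Start at k = 2, θ = 26.4: P(X<57.5) ≈ 0.640.
Too low — raise k to concentrate. Iterating converges to k ≈ 5.54.
Then θ = 26.4/(5.54−1) ≈ 5.81.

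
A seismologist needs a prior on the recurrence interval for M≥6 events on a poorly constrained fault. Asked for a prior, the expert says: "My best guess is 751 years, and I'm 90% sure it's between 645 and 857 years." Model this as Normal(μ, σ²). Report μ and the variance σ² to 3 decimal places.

A symmetric 90% interval runs μ ± z·σ with z = 1.645.
Half-width = 106, so σ = 106/1.645 = 64.4434 and σ² = 4152.955.
μ is the stated best guess, 751.000.

μ = 751.000, σ² = 4152.955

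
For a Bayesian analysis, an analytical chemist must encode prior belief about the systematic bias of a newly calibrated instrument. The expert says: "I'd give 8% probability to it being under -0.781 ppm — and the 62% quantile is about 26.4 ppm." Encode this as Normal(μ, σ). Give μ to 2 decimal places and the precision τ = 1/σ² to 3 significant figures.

μ = 21.55, τ = 0.00396

For Normal(μ,σ), the p-quantile is μ + z_p·σ. Here z_{0.08} = -1.405, z_{0.62} = 0.3055.
So -0.781 = μ − 1.405σ and 26.4 = μ + 0.3055σ.
Subtracting: σ = (26.4 − -0.781)/(0.3055 − (-1.405)) = 15.89.
Then μ = -0.781 − (-1.405)·15.89 = 21.55.
Precision τ = 1/σ² = 1/15.89² = 0.00396.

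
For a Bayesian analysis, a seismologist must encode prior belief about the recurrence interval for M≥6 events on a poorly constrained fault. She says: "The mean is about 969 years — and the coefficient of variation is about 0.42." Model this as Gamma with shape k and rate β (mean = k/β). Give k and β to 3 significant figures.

For Gamma(k, rate β): mean = k/β, variance = k/β², so CV = 1/√k.
CV = 0.42, hence k = 1/CV² = 5.67.
Then β = k/mean = 5.67/969 = 0.00585.

k ≈ 5.67, β ≈ 0.00585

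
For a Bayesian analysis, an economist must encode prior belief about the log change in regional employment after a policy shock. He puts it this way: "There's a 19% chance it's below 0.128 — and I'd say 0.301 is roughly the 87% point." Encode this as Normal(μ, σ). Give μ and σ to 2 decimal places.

The p-quantile of Normal(μ,σ) is μ + z_p·σ, with z_{0.19} = -0.8779 and z_{0.87} = 1.126.
Eliminate σ: μ = (z₂·x₁ − z₁·x₂)/(z₂ − z₁) = (1.126·0.128 − (-0.8779)·0.301)/2.004 = 0.20.
Then σ = (x₂ − x₁)/(z₂ − z₁) = (0.301 − 0.128)/2.004 = 0.09.

μ = 0.20, σ = 0.09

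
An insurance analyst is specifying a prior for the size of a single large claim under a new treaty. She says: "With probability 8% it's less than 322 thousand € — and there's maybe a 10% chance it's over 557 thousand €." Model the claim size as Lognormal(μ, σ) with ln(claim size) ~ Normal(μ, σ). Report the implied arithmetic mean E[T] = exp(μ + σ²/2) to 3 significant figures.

E[T] ≈ 438 thousand €

If T ~ Lognormal(μ,σ) then ln T ~ Normal(μ,σ), so the p-quantile of ln T is μ + z_p·σ.
ln(322) = 5.775 and ln(557) = 6.323; z_{0.08} = -1.405, z_{0.9} = 1.282.
σ = (6.323 − 5.775)/(1.282 − (-1.405)) = 0.204.
μ = 5.775 − (-1.405)·0.204 = 6.061.
E[T] = exp(μ + σ²/2) = exp(6.061 + 0.0208) = 438 thousand €.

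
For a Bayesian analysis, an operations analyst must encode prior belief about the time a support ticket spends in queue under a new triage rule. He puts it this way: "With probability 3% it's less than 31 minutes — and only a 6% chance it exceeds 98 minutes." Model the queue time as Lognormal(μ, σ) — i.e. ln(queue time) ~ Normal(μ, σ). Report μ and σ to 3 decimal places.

μ ≈ 4.064, σ ≈ 0.335

If T ~ Lognormal(μ,σ) then ln T ~ Normal(μ,σ), so the p-quantile of ln T is μ + z_p·σ.
ln(31) = 3.434 and ln(98) = 4.585; z_{0.03} = -1.881, z_{0.94} = 1.555.
σ = (4.585 − 3.434)/(1.555 − (-1.881)) = 0.335.
μ = 3.434 − (-1.881)·0.335 = 4.064.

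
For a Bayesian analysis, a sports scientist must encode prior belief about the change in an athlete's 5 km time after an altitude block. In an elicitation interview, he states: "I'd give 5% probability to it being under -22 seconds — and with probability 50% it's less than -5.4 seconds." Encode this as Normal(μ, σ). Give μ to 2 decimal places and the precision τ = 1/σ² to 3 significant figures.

For Normal(μ,σ), the p-quantile is μ + z_p·σ. Here z_{0.05} = -1.645, z_{0.5} = 0.
So -22 = μ − 1.645σ and -5.4 = μ + 0σ.
Subtracting: σ = (-5.4 − -22)/(0 − (-1.645)) = 10.09.
Then μ = -22 − (-1.645)·10.09 = -5.40.
Precision τ = 1/σ² = 1/10.09² = 0.00982.

μ = -5.40, τ = 0.00982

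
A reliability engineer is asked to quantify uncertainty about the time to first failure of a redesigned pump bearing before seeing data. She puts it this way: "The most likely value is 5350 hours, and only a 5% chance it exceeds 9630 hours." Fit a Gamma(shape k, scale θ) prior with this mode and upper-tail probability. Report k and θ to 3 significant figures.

k ≈ 9.07, θ ≈ 663

Gamma(k,θ) with k>1 has mode (k−1)θ, so θ = 5350/(k−1).
Need P(X < 9630) = 0.95 with θ tied to k this way. Start at k = 2, θ = 5350: P(X<9630) ≈ 0.537.
Too low — raise k to concentrate. Iterating converges to k ≈ 9.07.
Then θ = 5350/(9.07−1) ≈ 663.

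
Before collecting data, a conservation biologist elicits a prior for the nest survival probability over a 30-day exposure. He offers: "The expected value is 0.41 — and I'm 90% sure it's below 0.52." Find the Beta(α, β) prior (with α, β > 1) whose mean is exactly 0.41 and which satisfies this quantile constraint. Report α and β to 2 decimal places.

With mean 0.41 fixed, write α = 0.41s, β = 0.59s where s = α+β.
Need P(θ < 0.52) = 0.9 under Beta(0.41s, 0.59s). Normal approximation: (q−m)/√(m(1−m)/s) ≈ z_{0.9} = 1.28, so s ≈ 0.41·0.59·(1.28)²/(0.52−0.41)² = 32.8.
At s = 32.8: P(θ<0.52) ≈ 0.899. Adjusting to match 0.9 gives s ≈ 33.19.
So α = 0.41·33.19 ≈ 13.61, β = 0.59·33.19 ≈ 19.58.

α ≈ 13.61, β ≈ 19.58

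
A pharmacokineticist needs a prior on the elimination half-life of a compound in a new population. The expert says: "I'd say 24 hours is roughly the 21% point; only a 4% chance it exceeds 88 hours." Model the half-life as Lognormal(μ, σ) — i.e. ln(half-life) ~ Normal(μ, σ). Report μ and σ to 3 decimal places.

If T ~ Lognormal(μ,σ) then ln T ~ Normal(μ,σ), so the p-quantile of ln T is μ + z_p·σ.
ln(24) = 3.178 and ln(88) = 4.477; z_{0.21} = -0.8064, z_{0.96} = 1.751.
σ = (4.477 − 3.178)/(1.751 − (-0.8064)) = 0.508.
μ = 3.178 − (-0.8064)·0.508 = 3.588.

μ ≈ 3.588, σ ≈ 0.508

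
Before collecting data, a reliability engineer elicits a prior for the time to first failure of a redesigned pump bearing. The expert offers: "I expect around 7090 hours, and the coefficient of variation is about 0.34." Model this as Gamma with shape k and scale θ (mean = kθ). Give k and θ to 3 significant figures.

For Gamma(k, scale θ): mean = kθ, variance = kθ², so CV = 1/√k.
CV = 0.34, hence k = 1/CV² = 8.65.
Then θ = mean/k = 7090/8.65 = 820.

k ≈ 8.65, θ ≈ 820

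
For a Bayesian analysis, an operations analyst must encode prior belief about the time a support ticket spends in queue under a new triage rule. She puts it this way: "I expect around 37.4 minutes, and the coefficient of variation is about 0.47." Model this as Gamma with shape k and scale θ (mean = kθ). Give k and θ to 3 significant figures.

For Gamma(k, scale θ): mean = kθ, variance = kθ², so CV = 1/√k.
CV = 0.47, hence k = 1/CV² = 4.53.
Then θ = mean/k = 37.4/4.53 = 8.26.

k ≈ 4.53, θ ≈ 8.26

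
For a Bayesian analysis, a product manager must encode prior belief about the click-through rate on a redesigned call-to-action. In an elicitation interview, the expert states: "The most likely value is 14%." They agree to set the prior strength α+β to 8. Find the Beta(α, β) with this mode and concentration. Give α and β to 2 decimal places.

For α,β > 1 the Beta mode is (α−1)/(α+β−2). With α+β = 8, the mode is (α−1)/6.
Set (α−1)/6 = 0.14 → α = 1 + 0.14·6 = 1.84.
β = 8 − α = 6.16.

α = 1.84, β = 6.16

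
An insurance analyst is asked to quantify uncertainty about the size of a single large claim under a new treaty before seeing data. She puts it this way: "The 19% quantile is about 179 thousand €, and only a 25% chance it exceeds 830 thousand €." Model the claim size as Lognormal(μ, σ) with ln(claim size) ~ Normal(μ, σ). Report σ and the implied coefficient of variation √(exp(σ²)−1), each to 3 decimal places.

σ ≈ 0.988, CV ≈ 1.287

If T ~ Lognormal(μ,σ) then ln T ~ Normal(μ,σ), so the p-quantile of ln T is μ + z_p·σ.
ln(179) = 5.187 and ln(830) = 6.721; z_{0.19} = -0.8779, z_{0.75} = 0.6745.
σ = (6.721 − 5.187)/(0.6745 − (-0.8779)) = 0.988.
μ = 5.187 − (-0.8779)·0.988 = 6.055.
CV = √(exp(σ²)−1) = √(exp(0.9765)−1) = 1.287.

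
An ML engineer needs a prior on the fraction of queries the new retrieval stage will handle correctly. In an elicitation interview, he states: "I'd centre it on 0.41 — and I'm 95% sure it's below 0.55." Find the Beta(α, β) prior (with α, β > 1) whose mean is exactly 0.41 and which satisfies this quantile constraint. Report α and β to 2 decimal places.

With mean 0.41 fixed, write α = 0.41s, β = 0.59s where s = α+β.
Need P(θ < 0.55) = 0.95 under Beta(0.41s, 0.59s). Normal approximation: (q−m)/√(m(1−m)/s) ≈ z_{0.95} = 1.64, so s ≈ 0.41·0.59·(1.64)²/(0.55−0.41)² = 33.4.
At s = 33.4: P(θ<0.55) ≈ 0.949. Adjusting to match 0.95 gives s ≈ 33.99.
So α = 0.41·33.99 ≈ 13.94, β = 0.59·33.99 ≈ 20.05.

α ≈ 13.94, β ≈ 20.05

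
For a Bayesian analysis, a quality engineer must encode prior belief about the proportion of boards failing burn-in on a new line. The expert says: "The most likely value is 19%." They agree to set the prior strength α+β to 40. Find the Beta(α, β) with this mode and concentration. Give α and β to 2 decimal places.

α = 8.22, β = 31.78

For α,β > 1 the Beta mode is (α−1)/(α+β−2). With α+β = 40, the mode is (α−1)/38.
Set (α−1)/38 = 0.19 → α = 1 + 0.19·38 = 8.22.
β = 40 − α = 31.78.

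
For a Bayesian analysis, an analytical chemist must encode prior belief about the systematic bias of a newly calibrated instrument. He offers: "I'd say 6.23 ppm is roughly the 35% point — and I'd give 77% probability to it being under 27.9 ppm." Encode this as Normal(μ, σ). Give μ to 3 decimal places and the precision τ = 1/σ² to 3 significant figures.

For Normal(μ,σ), the p-quantile is μ + z_p·σ. Here z_{0.35} = -0.3853, z_{0.77} = 0.7388.
So 6.23 = μ − 0.3853σ and 27.9 = μ + 0.7388σ.
Subtracting: σ = (27.9 − 6.23)/(0.7388 − (-0.3853)) = 19.276.
Then μ = 6.23 − (-0.3853)·19.276 = 13.658.
Precision τ = 1/σ² = 1/19.28² = 0.00269.

μ = 13.658, τ = 0.00269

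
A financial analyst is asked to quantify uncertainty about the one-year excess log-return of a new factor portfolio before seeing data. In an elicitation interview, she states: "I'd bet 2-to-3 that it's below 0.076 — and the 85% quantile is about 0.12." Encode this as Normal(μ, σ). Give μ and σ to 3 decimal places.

μ = 0.085, σ = 0.034

The p-quantile of Normal(μ,σ) is μ + z_p·σ, with z_{0.4} = -0.2533 and z_{0.85} = 1.036.
Eliminate σ: μ = (z₂·x₁ − z₁·x₂)/(z₂ − z₁) = (1.036·0.076 − (-0.2533)·0.12)/1.29 = 0.085.
Then σ = (x₂ − x₁)/(z₂ − z₁) = (0.12 − 0.076)/1.29 = 0.034.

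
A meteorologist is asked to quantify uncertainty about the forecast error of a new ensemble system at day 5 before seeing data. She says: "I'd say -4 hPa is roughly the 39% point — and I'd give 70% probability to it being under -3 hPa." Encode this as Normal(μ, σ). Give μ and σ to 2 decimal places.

The p-quantile of Normal(μ,σ) is μ + z_p·σ, with z_{0.39} = -0.2793 and z_{0.7} = 0.5244.
Eliminate σ: μ = (z₂·x₁ − z₁·x₂)/(z₂ − z₁) = (0.5244·-4 − (-0.2793)·-3)/0.8037 = -3.65.
Then σ = (x₂ − x₁)/(z₂ − z₁) = (-3 − -4)/0.8037 = 1.24.

μ = -3.65, σ = 1.24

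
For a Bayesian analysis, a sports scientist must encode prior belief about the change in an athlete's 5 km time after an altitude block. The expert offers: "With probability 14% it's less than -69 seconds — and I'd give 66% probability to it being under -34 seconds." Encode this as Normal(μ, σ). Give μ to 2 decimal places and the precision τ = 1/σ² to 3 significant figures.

For Normal(μ,σ), the p-quantile is μ + z_p·σ. Here z_{0.14} = -1.08, z_{0.66} = 0.4125.
So -69 = μ − 1.08σ and -34 = μ + 0.4125σ.
Subtracting: σ = (-34 − -69)/(0.4125 − (-1.08)) = 23.45.
Then μ = -69 − (-1.08)·23.45 = -43.67.
Precision τ = 1/σ² = 1/23.45² = 0.00182.

μ = -43.67, τ = 0.00182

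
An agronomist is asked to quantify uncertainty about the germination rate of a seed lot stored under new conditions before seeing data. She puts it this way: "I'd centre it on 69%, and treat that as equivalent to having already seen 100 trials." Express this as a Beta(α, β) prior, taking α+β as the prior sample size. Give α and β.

α = 69, β = 31

Under the effective-sample-size interpretation, Beta(α, β) has prior mean α/(α+β) and prior sample size α+β.
So α+β = 100 and α/(α+β) = 0.69, giving α = 0.69·100 = 69 and β = 100 − 69 = 31.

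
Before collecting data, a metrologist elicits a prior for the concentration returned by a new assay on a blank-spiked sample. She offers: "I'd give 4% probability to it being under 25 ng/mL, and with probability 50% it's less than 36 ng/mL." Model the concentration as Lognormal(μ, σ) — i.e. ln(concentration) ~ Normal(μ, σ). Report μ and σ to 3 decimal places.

μ ≈ 3.584, σ ≈ 0.208

If T ~ Lognormal(μ,σ) then ln T ~ Normal(μ,σ), so the p-quantile of ln T is μ + z_p·σ.
ln(25) = 3.219 and ln(36) = 3.584; z_{0.04} = -1.751, z_{0.5} = 0.
σ = (3.584 − 3.219)/(0 − (-1.751)) = 0.208.
μ = 3.219 − (-1.751)·0.208 = 3.584.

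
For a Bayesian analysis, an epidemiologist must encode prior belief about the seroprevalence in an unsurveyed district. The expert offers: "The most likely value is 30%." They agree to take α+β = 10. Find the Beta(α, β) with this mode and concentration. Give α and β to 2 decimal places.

α = 3.40, β = 6.60

For α,β > 1 the Beta mode is (α−1)/(α+β−2). With α+β = 10, the mode is (α−1)/8.
Set (α−1)/8 = 0.3 → α = 1 + 0.3·8 = 3.40.
β = 10 − α = 6.60.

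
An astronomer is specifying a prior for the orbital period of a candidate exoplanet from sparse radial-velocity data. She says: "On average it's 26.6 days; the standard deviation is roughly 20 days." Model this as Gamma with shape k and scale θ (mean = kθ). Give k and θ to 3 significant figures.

k ≈ 1.77, θ ≈ 15

For Gamma(k, scale θ): mean = kθ, variance = kθ², so CV = 1/√k.
CV = SD/mean = 20/26.6 = 0.7519, hence k = 1/CV² = 1.77.
Then θ = mean/k = 26.6/1.77 = 15.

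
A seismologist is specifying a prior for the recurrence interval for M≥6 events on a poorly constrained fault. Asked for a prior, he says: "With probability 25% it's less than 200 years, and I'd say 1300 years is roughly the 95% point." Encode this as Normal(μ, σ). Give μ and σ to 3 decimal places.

μ = 519.892, σ = 474.272

The p-quantile of Normal(μ,σ) is μ + z_p·σ, with z_{0.25} = -0.6745 and z_{0.95} = 1.645.
Eliminate σ: μ = (z₂·x₁ − z₁·x₂)/(z₂ − z₁) = (1.645·200 − (-0.6745)·1300)/2.319 = 519.892.
Then σ = (x₂ − x₁)/(z₂ − z₁) = (1300 − 200)/2.319 = 474.272.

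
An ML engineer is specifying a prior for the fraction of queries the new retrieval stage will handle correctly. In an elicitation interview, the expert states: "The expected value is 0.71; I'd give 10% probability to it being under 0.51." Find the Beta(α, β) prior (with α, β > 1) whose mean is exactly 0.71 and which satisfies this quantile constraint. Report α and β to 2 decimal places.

α ≈ 6.31, β ≈ 2.58

With mean 0.71 fixed, write α = 0.71s, β = 0.29s where s = α+β.
Need P(θ < 0.51) = 0.1 under Beta(0.71s, 0.29s). Normal approximation: (q−m)/√(m(1−m)/s) ≈ z_{0.1} = -1.28, so s ≈ 0.71·0.29·(-1.28)²/(0.51−0.71)² = 8.5.
At s = 8.5: P(θ<0.51) ≈ 0.105. Adjusting to match 0.1 gives s ≈ 8.89.
So α = 0.71·8.89 ≈ 6.31, β = 0.29·8.89 ≈ 2.58.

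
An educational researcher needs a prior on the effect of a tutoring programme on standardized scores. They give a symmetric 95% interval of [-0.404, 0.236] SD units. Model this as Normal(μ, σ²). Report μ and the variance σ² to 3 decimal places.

A symmetric 95% interval runs μ ± z·σ with z = 1.96.
Half-width = 0.32, so σ = 0.32/1.96 = 0.1633 and σ² = 0.027.
μ is the interval midpoint, -0.084.

μ = -0.084, σ² = 0.027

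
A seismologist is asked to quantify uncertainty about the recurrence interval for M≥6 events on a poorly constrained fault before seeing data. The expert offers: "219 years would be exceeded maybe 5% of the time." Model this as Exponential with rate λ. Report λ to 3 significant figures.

λ ≈ 0.0137

P(T > 219.0) = e^(−λ·219.0) = 0.05, so λ = −ln(0.05)/219.0 = 0.0137.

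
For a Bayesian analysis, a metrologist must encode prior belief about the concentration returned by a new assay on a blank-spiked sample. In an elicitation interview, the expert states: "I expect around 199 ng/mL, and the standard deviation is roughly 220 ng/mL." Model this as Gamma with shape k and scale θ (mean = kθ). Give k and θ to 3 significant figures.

For Gamma(k, scale θ): mean = kθ, variance = kθ², so CV = 1/√k.
CV = SD/mean = 220/199 = 1.106, hence k = 1/CV² = 0.818.
Then θ = mean/k = 199/0.818 = 243.

k ≈ 0.818, θ ≈ 243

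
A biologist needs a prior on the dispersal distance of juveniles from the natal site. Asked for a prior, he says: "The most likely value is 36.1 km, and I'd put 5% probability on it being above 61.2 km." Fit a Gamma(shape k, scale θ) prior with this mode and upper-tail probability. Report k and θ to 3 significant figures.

k ≈ 11, θ ≈ 3.6

Gamma(k,θ) with k>1 has mode (k−1)θ, so θ = 36.1/(k−1).
Need P(X < 61.2) = 0.95 with θ tied to k this way. Start at k = 2, θ = 36.1: P(X<61.2) ≈ 0.505.
Too low — raise k to concentrate. Iterating converges to k ≈ 11.
Then θ = 36.1/(11−1) ≈ 3.6.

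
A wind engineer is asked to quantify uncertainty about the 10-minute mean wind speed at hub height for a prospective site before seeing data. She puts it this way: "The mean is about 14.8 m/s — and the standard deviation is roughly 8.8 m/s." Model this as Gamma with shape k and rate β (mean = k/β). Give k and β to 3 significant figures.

For Gamma(k, rate β): mean = k/β, variance = k/β², so CV = 1/√k.
CV = SD/mean = 8.8/14.8 = 0.5946, hence k = 1/CV² = 2.83.
Then β = k/mean = 2.83/14.8 = 0.191.

k ≈ 2.83, β ≈ 0.191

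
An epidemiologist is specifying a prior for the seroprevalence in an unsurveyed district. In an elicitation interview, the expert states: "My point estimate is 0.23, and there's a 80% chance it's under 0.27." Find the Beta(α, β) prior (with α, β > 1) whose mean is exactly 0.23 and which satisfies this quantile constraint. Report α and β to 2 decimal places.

With mean 0.23 fixed, write α = 0.23s, β = 0.77s where s = α+β.
Need P(θ < 0.27) = 0.8 under Beta(0.23s, 0.77s). Normal approximation: (q−m)/√(m(1−m)/s) ≈ z_{0.8} = 0.842, so s ≈ 0.23·0.77·(0.842)²/(0.27−0.23)² = 78.4.
At s = 78.4: P(θ<0.27) ≈ 0.804. Adjusting to match 0.8 gives s ≈ 75.35.
So α = 0.23·75.35 ≈ 17.33, β = 0.77·75.35 ≈ 58.02.

α ≈ 17.33, β ≈ 58.02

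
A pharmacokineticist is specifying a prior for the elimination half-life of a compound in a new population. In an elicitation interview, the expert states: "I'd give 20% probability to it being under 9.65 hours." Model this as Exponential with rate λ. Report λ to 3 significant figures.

P(T < 9.65) = 1 − e^(−λ·9.65) = 0.2, so λ = −ln(1−0.2)/9.65 = −ln(0.8)/9.65 = 0.0231.

λ ≈ 0.0231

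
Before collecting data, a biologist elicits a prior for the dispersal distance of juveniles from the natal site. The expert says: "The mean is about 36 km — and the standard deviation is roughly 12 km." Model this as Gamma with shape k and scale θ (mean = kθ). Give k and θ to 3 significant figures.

k ≈ 9, θ ≈ 4

For Gamma(k, scale θ): mean = kθ, variance = kθ², so CV = 1/√k.
CV = SD/mean = 12/36 = 0.3333, hence k = 1/CV² = 9.
Then θ = mean/k = 36/9 = 4.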